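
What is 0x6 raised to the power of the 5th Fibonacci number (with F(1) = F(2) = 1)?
Convert 0x6 (hexadecimal) → 6 (decimal)
Convert the 5th Fibonacci number (with F(1) = F(2) = 1) (Fibonacci index) → 1, 1, 2, 3, 5 → 5 (decimal)
Compute 6 ^ 5 = 7776
7776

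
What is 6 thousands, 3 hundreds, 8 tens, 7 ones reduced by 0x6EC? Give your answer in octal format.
Convert 6 thousands, 3 hundreds, 8 tens, 7 ones (place-value notation) → 6×1000 + 3×100 + 8×10 + 7 = 6387 (decimal)
Convert 0x6EC (hexadecimal) → 6×256 + 14×16 + 12 = 1772 (decimal)
Compute 6387 - 1772 = 4615
Convert 4615 (decimal) → 4615 = 1×4096 + 1×512 + 7 → 0o11007 (octal)
0o11007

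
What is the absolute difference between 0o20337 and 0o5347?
Convert 0o20337 (octal) → 2×4096 + 3×64 + 3×8 + 7 = 8415 (decimal)
Convert 0o5347 (octal) → 5×512 + 3×64 + 4×8 + 7 = 2791 (decimal)
Compute |8415 - 2791| = 5624
5624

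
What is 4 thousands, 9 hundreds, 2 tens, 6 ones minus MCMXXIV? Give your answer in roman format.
Convert 4 thousands, 9 hundreds, 2 tens, 6 ones (place-value notation) → 4×1000 + 9×100 + 2×10 + 6 = 4926 (decimal)
Convert MCMXXIV (Roman numeral) → 1000 + 900 + 10 + 10 + 4 = 1924 (decimal)
Compute 4926 - 1924 = 3002
Convert 3002 (decimal) → 3002 = 1000 + 1000 + 1000 + 1 + 1 → MMMII (Roman numeral)
MMMII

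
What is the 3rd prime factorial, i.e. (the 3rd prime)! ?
Convert the 3rd prime (prime index) → 5 (decimal)
Compute 5! = 120
120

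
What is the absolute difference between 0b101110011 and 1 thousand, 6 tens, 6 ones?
Convert 0b101110011 (binary) → 256 + 64 + 32 + 16 + 2 + 1 = 371 (decimal)
Convert 1 thousand, 6 tens, 6 ones (place-value notation) → 1×1000 + 6×10 + 6 = 1066 (decimal)
Compute |371 - 1066| = 695
695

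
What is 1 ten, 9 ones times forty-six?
Convert 1 ten, 9 ones (place-value notation) → 1×10 + 9 = 19 (decimal)
Convert forty-six (English words) → 46 (decimal)
Compute 19 × 46 = 874
874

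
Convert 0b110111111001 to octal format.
Convert 0b110111111001 (binary) → 2048 + 1024 + 256 + 128 + 64 + 32 + 16 + 8 + 1 = 3577 (decimal)
Convert 3577 (decimal) → 3577 = 6×512 + 7×64 + 7×8 + 1 → 0o6771 (octal)
0o6771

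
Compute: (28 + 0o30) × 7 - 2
Convert 0o30 (octal) → 3×8 = 24 (decimal)
Expression in decimal: (28 + 24) × 7 - 2
Parentheses first: 28 + 24 = 52
Multiply: 52 × 7 = 364
Subtract: 364 - 2 = 362
362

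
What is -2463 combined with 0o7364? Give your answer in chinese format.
Convert 0o7364 (octal) → 7×512 + 3×64 + 6×8 + 4 = 3828 (decimal)
Compute -2463 + 3828 = 1365
Convert 1365 (decimal) → 1365 = 1×1000 + 3×100 + 6×10 + 5 → 一千三百六十五 (Chinese numeral)
一千三百六十五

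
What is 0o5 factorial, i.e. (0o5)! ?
Convert 0o5 (octal) → 5 (decimal)
Compute 5! = 120
120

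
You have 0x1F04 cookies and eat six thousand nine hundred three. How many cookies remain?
Convert 0x1F04 (hexadecimal) → 1×4096 + 15×256 + 4 = 7940 (decimal)
Convert six thousand nine hundred three (English words) → 6×1000 + 9×100 + 3 = 6903 (decimal)
Compute 7940 - 6903 = 1037
1037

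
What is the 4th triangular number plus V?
The 4th triangular number = 4×5/2 = 10
Convert V (Roman numeral) → 5 (decimal)
Compute 10 + 5 = 15
15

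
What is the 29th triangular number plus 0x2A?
The 29th triangular number = 29×30/2 = 435
Convert 0x2A (hexadecimal) → 2×16 + 10 = 42 (decimal)
Compute 435 + 42 = 477
477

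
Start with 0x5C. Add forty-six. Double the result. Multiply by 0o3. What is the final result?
Convert 0x5C (hexadecimal) → 5×16 + 12 = 92 (decimal)
Start: 92
Convert forty-six (English words) → 46 (decimal)
92 + 46 = 138
138 × 2 = 276
Convert 0o3 (octal) → 3 (decimal)
276 × 3 = 828
828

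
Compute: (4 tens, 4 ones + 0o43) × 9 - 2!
Convert 4 tens, 4 ones (place-value notation) → 4×10 + 4 = 44 (decimal)
Convert 0o43 (octal) → 4×8 + 3 = 35 (decimal)
Convert 2! (factorial) → 2 (decimal)
Expression in decimal: (44 + 35) × 9 - 2
Parentheses first: 44 + 35 = 79
Multiply: 79 × 9 = 711
Subtract: 711 - 2 = 709
709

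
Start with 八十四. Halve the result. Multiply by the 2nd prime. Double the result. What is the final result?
Convert 八十四 (Chinese numeral) → 8×10 + 4 = 84 (decimal)
Start: 84
84 ÷ 2 = 42
Convert the 2nd prime (prime index) → 3 (decimal)
42 × 3 = 126
126 × 2 = 252
252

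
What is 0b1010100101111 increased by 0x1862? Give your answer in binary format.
Convert 0b1010100101111 (binary) → 4096 + 1024 + 256 + 32 + 8 + 4 + 2 + 1 = 5423 (decimal)
Convert 0x1862 (hexadecimal) → 1×4096 + 8×256 + 6×16 + 2 = 6242 (decimal)
Compute 5423 + 6242 = 11665
Convert 11665 (decimal) → 11665 = 8192 + 2048 + 1024 + 256 + 128 + 16 + 1 → 0b10110110010001 (binary)
0b10110110010001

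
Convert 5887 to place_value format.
Convert 5887 (decimal) → 5887 = 5×1000 + 8×100 + 8×10 + 7 → 5 thousands, 8 hundreds, 8 tens, 7 ones (place-value notation)
5 thousands, 8 hundreds, 8 tens, 7 ones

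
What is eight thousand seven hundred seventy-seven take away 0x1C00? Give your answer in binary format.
Convert eight thousand seven hundred seventy-seven (English words) → 8×1000 + 7×100 + 77 = 8777 (decimal)
Convert 0x1C00 (hexadecimal) → 1×4096 + 12×256 = 7168 (decimal)
Compute 8777 - 7168 = 1609
Convert 1609 (decimal) → 1609 = 1024 + 512 + 64 + 8 + 1 → 0b11001001001 (binary)
0b11001001001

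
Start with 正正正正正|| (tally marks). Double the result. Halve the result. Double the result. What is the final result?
Convert 正正正正正|| (tally marks) → 5 + 5 + 5 + 5 + 5 + 2 = 27 (decimal)
Start: 27
27 × 2 = 54
54 ÷ 2 = 27
27 × 2 = 54
54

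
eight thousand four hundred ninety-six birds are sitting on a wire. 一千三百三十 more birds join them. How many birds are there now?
Convert eight thousand four hundred ninety-six (English words) → 8×1000 + 4×100 + 96 = 8496 (decimal)
Convert 一千三百三十 (Chinese numeral) → 1×1000 + 3×100 + 3×10 = 1330 (decimal)
Compute 8496 + 1330 = 9826
9826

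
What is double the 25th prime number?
The 25th prime number = 97
Compute 97 × 2 = 194
194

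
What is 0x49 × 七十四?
Convert 0x49 (hexadecimal) → 4×16 + 9 = 73 (decimal)
Convert 七十四 (Chinese numeral) → 7×10 + 4 = 74 (decimal)
Compute 73 × 74 = 5402
5402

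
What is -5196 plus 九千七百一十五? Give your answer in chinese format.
Convert 九千七百一十五 (Chinese numeral) → 9×1000 + 7×100 + 1×10 + 5 = 9715 (decimal)
Compute -5196 + 9715 = 4519
Convert 4519 (decimal) → 4519 = 4×1000 + 5×100 + 1×10 + 9 → 四千五百一十九 (Chinese numeral)
四千五百一十九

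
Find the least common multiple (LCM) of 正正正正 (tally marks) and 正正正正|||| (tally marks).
Convert 正正正正 (tally marks) → 5 + 5 + 5 + 5 = 20 (decimal)
Convert 正正正正|||| (tally marks) → 5 + 5 + 5 + 5 + 4 = 24 (decimal)
Compute lcm(20, 24) = 120
120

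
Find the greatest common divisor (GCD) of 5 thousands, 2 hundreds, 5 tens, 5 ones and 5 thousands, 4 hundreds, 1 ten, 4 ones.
Convert 5 thousands, 2 hundreds, 5 tens, 5 ones (place-value notation) → 5×1000 + 2×100 + 5×10 + 5 = 5255 (decimal)
Convert 5 thousands, 4 hundreds, 1 ten, 4 ones (place-value notation) → 5×1000 + 4×100 + 1×10 + 4 = 5414 (decimal)
Compute gcd(5255, 5414) = 1
1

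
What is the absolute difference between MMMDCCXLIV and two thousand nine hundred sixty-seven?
Convert MMMDCCXLIV (Roman numeral) → 1000 + 1000 + 1000 + 500 + 100 + 100 + 40 + 4 = 3744 (decimal)
Convert two thousand nine hundred sixty-seven (English words) → 2×1000 + 9×100 + 67 = 2967 (decimal)
Compute |3744 - 2967| = 777
777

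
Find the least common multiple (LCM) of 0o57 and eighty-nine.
Convert 0o57 (octal) → 5×8 + 7 = 47 (decimal)
Convert eighty-nine (English words) → 89 (decimal)
Compute lcm(47, 89) = 4183
4183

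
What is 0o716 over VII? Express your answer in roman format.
Convert 0o716 (octal) → 7×64 + 1×8 + 6 = 462 (decimal)
Convert VII (Roman numeral) → 5 + 1 + 1 = 7 (decimal)
Compute 462 ÷ 7 = 66
Convert 66 (decimal) → 66 = 50 + 10 + 5 + 1 → LXVI (Roman numeral)
LXVI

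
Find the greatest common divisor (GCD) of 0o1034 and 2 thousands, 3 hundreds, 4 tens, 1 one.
Convert 0o1034 (octal) → 1×512 + 3×8 + 4 = 540 (decimal)
Convert 2 thousands, 3 hundreds, 4 tens, 1 one (place-value notation) → 2×1000 + 3×100 + 4×10 + 1 = 2341 (decimal)
Compute gcd(540, 2341) = 1
1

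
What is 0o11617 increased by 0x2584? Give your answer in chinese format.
Convert 0o11617 (octal) → 1×4096 + 1×512 + 6×64 + 1×8 + 7 = 5007 (decimal)
Convert 0x2584 (hexadecimal) → 2×4096 + 5×256 + 8×16 + 4 = 9604 (decimal)
Compute 5007 + 9604 = 14611
Convert 14611 (decimal) → 14611 = 1×10000 + 4×1000 + 6×100 + 1×10 + 1 → 一万四千六百一十一 (Chinese numeral)
一万四千六百一十一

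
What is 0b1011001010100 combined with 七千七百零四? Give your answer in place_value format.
Convert 0b1011001010100 (binary) → 4096 + 1024 + 512 + 64 + 16 + 4 = 5716 (decimal)
Convert 七千七百零四 (Chinese numeral) → 7×1000 + 7×100 + 4 = 7704 (decimal)
Compute 5716 + 7704 = 13420
Convert 13420 (decimal) → 13420 = 13×1000 + 4×100 + 2×10 → 13 thousands, 4 hundreds, 2 tens (place-value notation)
13 thousands, 4 hundreds, 2 tens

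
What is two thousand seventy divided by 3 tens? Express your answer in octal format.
Convert two thousand seventy (English words) → 2×1000 + 70 = 2070 (decimal)
Convert 3 tens (place-value notation) → 3×10 = 30 (decimal)
Compute 2070 ÷ 30 = 69
Convert 69 (decimal) → 69 = 1×64 + 5 → 0o105 (octal)
0o105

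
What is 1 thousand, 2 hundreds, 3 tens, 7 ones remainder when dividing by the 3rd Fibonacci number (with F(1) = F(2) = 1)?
Convert 1 thousand, 2 hundreds, 3 tens, 7 ones (place-value notation) → 1×1000 + 2×100 + 3×10 + 7 = 1237 (decimal)
Convert the 3rd Fibonacci number (with F(1) = F(2) = 1) (Fibonacci index) → 1, 1, 2 → 2 (decimal)
Compute 1237 mod 2 = 1
1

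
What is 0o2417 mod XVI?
Convert 0o2417 (octal) → 2×512 + 4×64 + 1×8 + 7 = 1295 (decimal)
Convert XVI (Roman numeral) → 10 + 5 + 1 = 16 (decimal)
Compute 1295 mod 16 = 15
15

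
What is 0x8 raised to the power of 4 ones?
Convert 0x8 (hexadecimal) → 8 (decimal)
Convert 4 ones (place-value notation) → 4 (decimal)
Compute 8 ^ 4 = 4096
4096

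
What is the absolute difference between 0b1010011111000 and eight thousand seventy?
Convert 0b1010011111000 (binary) → 4096 + 1024 + 128 + 64 + 32 + 16 + 8 = 5368 (decimal)
Convert eight thousand seventy (English words) → 8×1000 + 70 = 8070 (decimal)
Compute |5368 - 8070| = 2702
2702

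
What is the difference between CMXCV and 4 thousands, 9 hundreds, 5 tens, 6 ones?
Convert CMXCV (Roman numeral) → 900 + 90 + 5 = 995 (decimal)
Convert 4 thousands, 9 hundreds, 5 tens, 6 ones (place-value notation) → 4×1000 + 9×100 + 5×10 + 6 = 4956 (decimal)
Difference: |995 - 4956| = 3961
3961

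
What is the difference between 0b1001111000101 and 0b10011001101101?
Convert 0b1001111000101 (binary) → 4096 + 512 + 256 + 128 + 64 + 4 + 1 = 5061 (decimal)
Convert 0b10011001101101 (binary) → 8192 + 1024 + 512 + 64 + 32 + 8 + 4 + 1 = 9837 (decimal)
Difference: |5061 - 9837| = 4776
4776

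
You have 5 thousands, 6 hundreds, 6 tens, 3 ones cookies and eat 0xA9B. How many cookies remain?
Convert 5 thousands, 6 hundreds, 6 tens, 3 ones (place-value notation) → 5×1000 + 6×100 + 6×10 + 3 = 5663 (decimal)
Convert 0xA9B (hexadecimal) → 10×256 + 9×16 + 11 = 2715 (decimal)
Compute 5663 - 2715 = 2948
2948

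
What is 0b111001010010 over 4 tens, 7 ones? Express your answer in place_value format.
Convert 0b111001010010 (binary) → 2048 + 1024 + 512 + 64 + 16 + 2 = 3666 (decimal)
Convert 4 tens, 7 ones (place-value notation) → 4×10 + 7 = 47 (decimal)
Compute 3666 ÷ 47 = 78
Convert 78 (decimal) → 78 = 7×10 + 8 → 7 tens, 8 ones (place-value notation)
7 tens, 8 ones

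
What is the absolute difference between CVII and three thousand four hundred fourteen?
Convert CVII (Roman numeral) → 100 + 5 + 1 + 1 = 107 (decimal)
Convert three thousand four hundred fourteen (English words) → 3×1000 + 4×100 + 14 = 3414 (decimal)
Compute |107 - 3414| = 3307
3307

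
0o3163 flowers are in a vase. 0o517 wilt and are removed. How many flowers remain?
Convert 0o3163 (octal) → 3×512 + 1×64 + 6×8 + 3 = 1651 (decimal)
Convert 0o517 (octal) → 5×64 + 1×8 + 7 = 335 (decimal)
Compute 1651 - 335 = 1316
1316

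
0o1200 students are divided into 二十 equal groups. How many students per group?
Convert 0o1200 (octal) → 1×512 + 2×64 = 640 (decimal)
Convert 二十 (Chinese numeral) → 2×10 = 20 (decimal)
Compute 640 ÷ 20 = 32
32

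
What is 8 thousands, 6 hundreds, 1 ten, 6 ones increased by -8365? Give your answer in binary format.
Convert 8 thousands, 6 hundreds, 1 ten, 6 ones (place-value notation) → 8×1000 + 6×100 + 1×10 + 6 = 8616 (decimal)
Compute 8616 + -8365 = 251
Convert 251 (decimal) → 251 = 128 + 64 + 32 + 16 + 8 + 2 + 1 → 0b11111011 (binary)
0b11111011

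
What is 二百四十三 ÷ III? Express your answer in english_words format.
Convert 二百四十三 (Chinese numeral) → 2×100 + 4×10 + 3 = 243 (decimal)
Convert III (Roman numeral) → 1 + 1 + 1 = 3 (decimal)
Compute 243 ÷ 3 = 81
Convert 81 (decimal) → eighty-one (English words)
eighty-one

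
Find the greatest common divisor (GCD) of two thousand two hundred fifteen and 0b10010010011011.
Convert two thousand two hundred fifteen (English words) → 2×1000 + 2×100 + 15 = 2215 (decimal)
Convert 0b10010010011011 (binary) → 8192 + 1024 + 128 + 16 + 8 + 2 + 1 = 9371 (decimal)
Compute gcd(2215, 9371) = 1
1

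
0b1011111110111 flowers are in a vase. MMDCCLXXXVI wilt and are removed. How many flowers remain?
Convert 0b1011111110111 (binary) → 4096 + 1024 + 512 + 256 + 128 + 64 + 32 + 16 + 4 + 2 + 1 = 6135 (decimal)
Convert MMDCCLXXXVI (Roman numeral) → 1000 + 1000 + 500 + 100 + 100 + 50 + 10 + 10 + 10 + 5 + 1 = 2786 (decimal)
Compute 6135 - 2786 = 3349
3349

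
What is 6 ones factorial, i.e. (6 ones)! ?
Convert 6 ones (place-value notation) → 6 (decimal)
Compute 6! = 720
720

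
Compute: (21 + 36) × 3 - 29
Parentheses first: 21 + 36 = 57
Multiply: 57 × 3 = 171
Subtract: 171 - 29 = 142
142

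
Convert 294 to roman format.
Convert 294 (decimal) → 294 = 100 + 100 + 90 + 4 → CCXCIV (Roman numeral)
CCXCIV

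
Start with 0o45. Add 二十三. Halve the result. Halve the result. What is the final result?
Convert 0o45 (octal) → 4×8 + 5 = 37 (decimal)
Start: 37
Convert 二十三 (Chinese numeral) → 2×10 + 3 = 23 (decimal)
37 + 23 = 60
60 ÷ 2 = 30
30 ÷ 2 = 15
15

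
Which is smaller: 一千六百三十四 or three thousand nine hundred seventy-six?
Convert 一千六百三十四 (Chinese numeral) → 1×1000 + 6×100 + 3×10 + 4 = 1634 (decimal)
Convert three thousand nine hundred seventy-six (English words) → 3×1000 + 9×100 + 76 = 3976 (decimal)
Compare 1634 vs 3976: smaller = 1634
1634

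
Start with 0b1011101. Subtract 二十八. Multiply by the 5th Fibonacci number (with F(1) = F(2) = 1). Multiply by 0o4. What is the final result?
Convert 0b1011101 (binary) → 64 + 16 + 8 + 4 + 1 = 93 (decimal)
Start: 93
Convert 二十八 (Chinese numeral) → 2×10 + 8 = 28 (decimal)
93 - 28 = 65
Convert the 5th Fibonacci number (with F(1) = F(2) = 1) (Fibonacci index) → 1, 1, 2, 3, 5 → 5 (decimal)
65 × 5 = 325
Convert 0o4 (octal) → 4 (decimal)
325 × 4 = 1300
1300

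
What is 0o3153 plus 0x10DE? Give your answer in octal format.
Convert 0o3153 (octal) → 3×512 + 1×64 + 5×8 + 3 = 1643 (decimal)
Convert 0x10DE (hexadecimal) → 1×4096 + 13×16 + 14 = 4318 (decimal)
Compute 1643 + 4318 = 5961
Convert 5961 (decimal) → 5961 = 1×4096 + 3×512 + 5×64 + 1×8 + 1 → 0o13511 (octal)
0o13511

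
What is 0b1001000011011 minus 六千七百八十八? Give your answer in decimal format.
Convert 0b1001000011011 (binary) → 4096 + 512 + 16 + 8 + 2 + 1 = 4635 (decimal)
Convert 六千七百八十八 (Chinese numeral) → 6×1000 + 7×100 + 8×10 + 8 = 6788 (decimal)
Compute 4635 - 6788 = -2153
-2153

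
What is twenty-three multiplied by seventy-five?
Convert twenty-three (English words) → 23 (decimal)
Convert seventy-five (English words) → 75 (decimal)
Compute 23 × 75 = 1725
1725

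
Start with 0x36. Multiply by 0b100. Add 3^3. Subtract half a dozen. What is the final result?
Convert 0x36 (hexadecimal) → 3×16 + 6 = 54 (decimal)
Start: 54
Convert 0b100 (binary) → 4 (decimal)
54 × 4 = 216
Convert 3^3 (power) → 27 (decimal)
216 + 27 = 243
Convert half a dozen (colloquial) → 6 (decimal)
243 - 6 = 237
237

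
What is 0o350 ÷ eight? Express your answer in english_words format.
Convert 0o350 (octal) → 3×64 + 5×8 = 232 (decimal)
Convert eight (English words) → 8 (decimal)
Compute 232 ÷ 8 = 29
Convert 29 (decimal) → twenty-nine (English words)
twenty-nine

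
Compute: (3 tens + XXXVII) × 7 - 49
Convert 3 tens (place-value notation) → 3×10 = 30 (decimal)
Convert XXXVII (Roman numeral) → 10 + 10 + 10 + 5 + 1 + 1 = 37 (decimal)
Expression in decimal: (30 + 37) × 7 - 49
Parentheses first: 30 + 37 = 67
Multiply: 67 × 7 = 469
Subtract: 469 - 49 = 420
420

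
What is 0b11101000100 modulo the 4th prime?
Convert 0b11101000100 (binary) → 1024 + 512 + 256 + 64 + 4 = 1860 (decimal)
Convert the 4th prime (prime index) → 7 (decimal)
Compute 1860 mod 7 = 5
5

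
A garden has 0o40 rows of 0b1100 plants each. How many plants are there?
Convert 0b1100 (binary) → 8 + 4 = 12 (decimal)
Convert 0o40 (octal) → 4×8 = 32 (decimal)
Compute 12 × 32 = 384
384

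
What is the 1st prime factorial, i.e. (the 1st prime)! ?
Convert the 1st prime (prime index) → 2 (decimal)
Compute 2! = 2
2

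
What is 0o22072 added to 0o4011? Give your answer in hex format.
Convert 0o22072 (octal) → 2×4096 + 2×512 + 7×8 + 2 = 9274 (decimal)
Convert 0o4011 (octal) → 4×512 + 1×8 + 1 = 2057 (decimal)
Compute 9274 + 2057 = 11331
Convert 11331 (decimal) → 11331 = 2×4096 + 12×256 + 4×16 + 3 → 0x2C43 (hexadecimal)
0x2C43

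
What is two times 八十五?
Convert two (English words) → 2 (decimal)
Convert 八十五 (Chinese numeral) → 8×10 + 5 = 85 (decimal)
Compute 2 × 85 = 170
170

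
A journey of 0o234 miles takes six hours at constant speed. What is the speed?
Convert 0o234 (octal) → 2×64 + 3×8 + 4 = 156 (decimal)
Convert six (English words) → 6 (decimal)
Compute 156 ÷ 6 = 26
26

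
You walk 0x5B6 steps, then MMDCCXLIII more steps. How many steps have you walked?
Convert 0x5B6 (hexadecimal) → 5×256 + 11×16 + 6 = 1462 (decimal)
Convert MMDCCXLIII (Roman numeral) → 1000 + 1000 + 500 + 100 + 100 + 40 + 1 + 1 + 1 = 2743 (decimal)
Compute 1462 + 2743 = 4205
4205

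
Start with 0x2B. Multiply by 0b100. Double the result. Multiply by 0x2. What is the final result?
Convert 0x2B (hexadecimal) → 2×16 + 11 = 43 (decimal)
Start: 43
Convert 0b100 (binary) → 4 (decimal)
43 × 4 = 172
172 × 2 = 344
Convert 0x2 (hexadecimal) → 2 (decimal)
344 × 2 = 688
688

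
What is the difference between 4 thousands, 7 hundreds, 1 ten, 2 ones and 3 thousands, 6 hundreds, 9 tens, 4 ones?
Convert 4 thousands, 7 hundreds, 1 ten, 2 ones (place-value notation) → 4×1000 + 7×100 + 1×10 + 2 = 4712 (decimal)
Convert 3 thousands, 6 hundreds, 9 tens, 4 ones (place-value notation) → 3×1000 + 6×100 + 9×10 + 4 = 3694 (decimal)
Difference: |4712 - 3694| = 1018
1018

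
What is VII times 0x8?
Convert VII (Roman numeral) → 5 + 1 + 1 = 7 (decimal)
Convert 0x8 (hexadecimal) → 8 (decimal)
Compute 7 × 8 = 56
56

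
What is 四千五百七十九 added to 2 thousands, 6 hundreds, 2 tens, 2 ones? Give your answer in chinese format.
Convert 四千五百七十九 (Chinese numeral) → 4×1000 + 5×100 + 7×10 + 9 = 4579 (decimal)
Convert 2 thousands, 6 hundreds, 2 tens, 2 ones (place-value notation) → 2×1000 + 6×100 + 2×10 + 2 = 2622 (decimal)
Compute 4579 + 2622 = 7201
Convert 7201 (decimal) → 7201 = 7×1000 + 2×100 + 1 → 七千二百零一 (Chinese numeral)
七千二百零一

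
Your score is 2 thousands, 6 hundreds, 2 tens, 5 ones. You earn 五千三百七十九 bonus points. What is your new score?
Convert 2 thousands, 6 hundreds, 2 tens, 5 ones (place-value notation) → 2×1000 + 6×100 + 2×10 + 5 = 2625 (decimal)
Convert 五千三百七十九 (Chinese numeral) → 5×1000 + 3×100 + 7×10 + 9 = 5379 (decimal)
Compute 2625 + 5379 = 8004
8004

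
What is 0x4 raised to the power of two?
Convert 0x4 (hexadecimal) → 4 (decimal)
Convert two (English words) → 2 (decimal)
Compute 4 ^ 2 = 16
16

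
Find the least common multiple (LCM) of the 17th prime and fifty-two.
Convert the 17th prime (prime index) → 59 (decimal)
Convert fifty-two (English words) → 52 (decimal)
Compute lcm(59, 52) = 3068
3068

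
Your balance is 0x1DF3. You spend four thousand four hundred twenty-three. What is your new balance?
Convert 0x1DF3 (hexadecimal) → 1×4096 + 13×256 + 15×16 + 3 = 7667 (decimal)
Convert four thousand four hundred twenty-three (English words) → 4×1000 + 4×100 + 23 = 4423 (decimal)
Compute 7667 - 4423 = 3244
3244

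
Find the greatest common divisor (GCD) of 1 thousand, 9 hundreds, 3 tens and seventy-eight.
Convert 1 thousand, 9 hundreds, 3 tens (place-value notation) → 1×1000 + 9×100 + 3×10 = 1930 (decimal)
Convert seventy-eight (English words) → 78 (decimal)
Compute gcd(1930, 78) = 2
2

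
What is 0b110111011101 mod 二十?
Convert 0b110111011101 (binary) → 2048 + 1024 + 256 + 128 + 64 + 16 + 8 + 4 + 1 = 3549 (decimal)
Convert 二十 (Chinese numeral) → 2×10 = 20 (decimal)
Compute 3549 mod 20 = 9
9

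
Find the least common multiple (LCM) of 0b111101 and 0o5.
Convert 0b111101 (binary) → 32 + 16 + 8 + 4 + 1 = 61 (decimal)
Convert 0o5 (octal) → 5 (decimal)
Compute lcm(61, 5) = 305
305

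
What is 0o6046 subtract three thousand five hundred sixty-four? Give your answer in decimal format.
Convert 0o6046 (octal) → 6×512 + 4×8 + 6 = 3110 (decimal)
Convert three thousand five hundred sixty-four (English words) → 3×1000 + 5×100 + 64 = 3564 (decimal)
Compute 3110 - 3564 = -454
-454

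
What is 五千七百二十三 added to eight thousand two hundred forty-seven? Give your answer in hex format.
Convert 五千七百二十三 (Chinese numeral) → 5×1000 + 7×100 + 2×10 + 3 = 5723 (decimal)
Convert eight thousand two hundred forty-seven (English words) → 8×1000 + 2×100 + 47 = 8247 (decimal)
Compute 5723 + 8247 = 13970
Convert 13970 (decimal) → 13970 = 3×4096 + 6×256 + 9×16 + 2 → 0x3692 (hexadecimal)
0x3692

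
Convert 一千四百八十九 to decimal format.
Convert 一千四百八十九 (Chinese numeral) → 1×1000 + 4×100 + 8×10 + 9 = 1489 (decimal)
1489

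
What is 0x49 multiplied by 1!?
Convert 0x49 (hexadecimal) → 4×16 + 9 = 73 (decimal)
Convert 1! (factorial) → 1 (decimal)
Compute 73 × 1 = 73
73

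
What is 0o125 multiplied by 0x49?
Convert 0o125 (octal) → 1×64 + 2×8 + 5 = 85 (decimal)
Convert 0x49 (hexadecimal) → 4×16 + 9 = 73 (decimal)
Compute 85 × 73 = 6205
6205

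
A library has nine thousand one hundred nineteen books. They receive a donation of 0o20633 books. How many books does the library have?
Convert nine thousand one hundred nineteen (English words) → 9×1000 + 1×100 + 19 = 9119 (decimal)
Convert 0o20633 (octal) → 2×4096 + 6×64 + 3×8 + 3 = 8603 (decimal)
Compute 9119 + 8603 = 17722
17722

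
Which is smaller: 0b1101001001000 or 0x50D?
Convert 0b1101001001000 (binary) → 4096 + 2048 + 512 + 64 + 8 = 6728 (decimal)
Convert 0x50D (hexadecimal) → 5×256 + 13 = 1293 (decimal)
Compare 6728 vs 1293: smaller = 1293
1293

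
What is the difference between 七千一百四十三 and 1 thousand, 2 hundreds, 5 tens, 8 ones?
Convert 七千一百四十三 (Chinese numeral) → 7×1000 + 1×100 + 4×10 + 3 = 7143 (decimal)
Convert 1 thousand, 2 hundreds, 5 tens, 8 ones (place-value notation) → 1×1000 + 2×100 + 5×10 + 8 = 1258 (decimal)
Difference: |7143 - 1258| = 5885
5885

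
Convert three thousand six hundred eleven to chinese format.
Convert three thousand six hundred eleven (English words) → 3×1000 + 6×100 + 11 = 3611 (decimal)
Convert 3611 (decimal) → 3611 = 3×1000 + 6×100 + 1×10 + 1 → 三千六百一十一 (Chinese numeral)
三千六百一十一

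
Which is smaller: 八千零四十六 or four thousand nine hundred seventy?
Convert 八千零四十六 (Chinese numeral) → 8×1000 + 4×10 + 6 = 8046 (decimal)
Convert four thousand nine hundred seventy (English words) → 4×1000 + 9×100 + 70 = 4970 (decimal)
Compare 8046 vs 4970: smaller = 4970
4970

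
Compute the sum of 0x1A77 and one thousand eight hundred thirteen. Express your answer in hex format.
Convert 0x1A77 (hexadecimal) → 1×4096 + 10×256 + 7×16 + 7 = 6775 (decimal)
Convert one thousand eight hundred thirteen (English words) → 1×1000 + 8×100 + 13 = 1813 (decimal)
Compute 6775 + 1813 = 8588
Convert 8588 (decimal) → 8588 = 2×4096 + 1×256 + 8×16 + 12 → 0x218C (hexadecimal)
0x218C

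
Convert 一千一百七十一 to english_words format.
Convert 一千一百七十一 (Chinese numeral) → 1×1000 + 1×100 + 7×10 + 1 = 1171 (decimal)
Convert 1171 (decimal) → 1171 = 1×1000 + 1×100 + 71 → one thousand one hundred seventy-one (English words)
one thousand one hundred seventy-one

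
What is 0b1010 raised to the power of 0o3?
Convert 0b1010 (binary) → 8 + 2 = 10 (decimal)
Convert 0o3 (octal) → 3 (decimal)
Compute 10 ^ 3 = 1000
1000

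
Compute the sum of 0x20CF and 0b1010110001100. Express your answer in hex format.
Convert 0x20CF (hexadecimal) → 2×4096 + 12×16 + 15 = 8399 (decimal)
Convert 0b1010110001100 (binary) → 4096 + 1024 + 256 + 128 + 8 + 4 = 5516 (decimal)
Compute 8399 + 5516 = 13915
Convert 13915 (decimal) → 13915 = 3×4096 + 6×256 + 5×16 + 11 → 0x365B (hexadecimal)
0x365B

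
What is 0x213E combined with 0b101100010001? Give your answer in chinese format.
Convert 0x213E (hexadecimal) → 2×4096 + 1×256 + 3×16 + 14 = 8510 (decimal)
Convert 0b101100010001 (binary) → 2048 + 512 + 256 + 16 + 1 = 2833 (decimal)
Compute 8510 + 2833 = 11343
Convert 11343 (decimal) → 11343 = 1×10000 + 1×1000 + 3×100 + 4×10 + 3 → 一万一千三百四十三 (Chinese numeral)
一万一千三百四十三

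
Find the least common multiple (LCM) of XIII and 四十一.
Convert XIII (Roman numeral) → 10 + 1 + 1 + 1 = 13 (decimal)
Convert 四十一 (Chinese numeral) → 4×10 + 1 = 41 (decimal)
Compute lcm(13, 41) = 533
533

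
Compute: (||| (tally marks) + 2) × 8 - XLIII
Convert ||| (tally marks) → 3 (decimal)
Convert XLIII (Roman numeral) → 40 + 1 + 1 + 1 = 43 (decimal)
Expression in decimal: (3 + 2) × 8 - 43
Parentheses first: 3 + 2 = 5
Multiply: 5 × 8 = 40
Subtract: 40 - 43 = -3
-3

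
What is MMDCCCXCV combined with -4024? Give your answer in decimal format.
Convert MMDCCCXCV (Roman numeral) → 1000 + 1000 + 500 + 100 + 100 + 100 + 90 + 5 = 2895 (decimal)
Compute 2895 + -4024 = -1129
-1129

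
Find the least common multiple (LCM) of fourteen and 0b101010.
Convert fourteen (English words) → 14 (decimal)
Convert 0b101010 (binary) → 32 + 8 + 2 = 42 (decimal)
Compute lcm(14, 42) = 42
42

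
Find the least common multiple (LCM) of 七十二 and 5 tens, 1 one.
Convert 七十二 (Chinese numeral) → 7×10 + 2 = 72 (decimal)
Convert 5 tens, 1 one (place-value notation) → 5×10 + 1 = 51 (decimal)
Compute lcm(72, 51) = 1224
1224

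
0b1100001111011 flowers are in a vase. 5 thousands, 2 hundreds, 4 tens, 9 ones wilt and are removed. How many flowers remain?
Convert 0b1100001111011 (binary) → 4096 + 2048 + 64 + 32 + 16 + 8 + 2 + 1 = 6267 (decimal)
Convert 5 thousands, 2 hundreds, 4 tens, 9 ones (place-value notation) → 5×1000 + 2×100 + 4×10 + 9 = 5249 (decimal)
Compute 6267 - 5249 = 1018
1018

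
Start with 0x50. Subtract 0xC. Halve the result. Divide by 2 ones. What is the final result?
Convert 0x50 (hexadecimal) → 5×16 = 80 (decimal)
Start: 80
Convert 0xC (hexadecimal) → 12 (decimal)
80 - 12 = 68
68 ÷ 2 = 34
Convert 2 ones (place-value notation) → 2 (decimal)
34 ÷ 2 = 17
17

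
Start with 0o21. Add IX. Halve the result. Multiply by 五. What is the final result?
Convert 0o21 (octal) → 2×8 + 1 = 17 (decimal)
Start: 17
Convert IX (Roman numeral) → 9 (decimal)
17 + 9 = 26
26 ÷ 2 = 13
Convert 五 (Chinese numeral) → 5 (decimal)
13 × 5 = 65
65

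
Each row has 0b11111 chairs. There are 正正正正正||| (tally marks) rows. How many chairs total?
Convert 0b11111 (binary) → 16 + 8 + 4 + 2 + 1 = 31 (decimal)
Convert 正正正正正||| (tally marks) → 5 + 5 + 5 + 5 + 5 + 3 = 28 (decimal)
Compute 31 × 28 = 868
868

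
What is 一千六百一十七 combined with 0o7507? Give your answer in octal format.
Convert 一千六百一十七 (Chinese numeral) → 1×1000 + 6×100 + 1×10 + 7 = 1617 (decimal)
Convert 0o7507 (octal) → 7×512 + 5×64 + 7 = 3911 (decimal)
Compute 1617 + 3911 = 5528
Convert 5528 (decimal) → 5528 = 1×4096 + 2×512 + 6×64 + 3×8 → 0o12630 (octal)
0o12630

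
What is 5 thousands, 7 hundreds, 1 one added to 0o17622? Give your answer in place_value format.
Convert 5 thousands, 7 hundreds, 1 one (place-value notation) → 5×1000 + 7×100 + 1 = 5701 (decimal)
Convert 0o17622 (octal) → 1×4096 + 7×512 + 6×64 + 2×8 + 2 = 8082 (decimal)
Compute 5701 + 8082 = 13783
Convert 13783 (decimal) → 13783 = 13×1000 + 7×100 + 8×10 + 3 → 13 thousands, 7 hundreds, 8 tens, 3 ones (place-value notation)
13 thousands, 7 hundreds, 8 tens, 3 ones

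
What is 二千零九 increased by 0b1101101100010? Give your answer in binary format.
Convert 二千零九 (Chinese numeral) → 2×1000 + 9 = 2009 (decimal)
Convert 0b1101101100010 (binary) → 4096 + 2048 + 512 + 256 + 64 + 32 + 2 = 7010 (decimal)
Compute 2009 + 7010 = 9019
Convert 9019 (decimal) → 9019 = 8192 + 512 + 256 + 32 + 16 + 8 + 2 + 1 → 0b10001100111011 (binary)
0b10001100111011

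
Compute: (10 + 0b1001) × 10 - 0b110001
Convert 0b1001 (binary) → 8 + 1 = 9 (decimal)
Convert 0b110001 (binary) → 32 + 16 + 1 = 49 (decimal)
Expression in decimal: (10 + 9) × 10 - 49
Parentheses first: 10 + 9 = 19
Multiply: 19 × 10 = 190
Subtract: 190 - 49 = 141
141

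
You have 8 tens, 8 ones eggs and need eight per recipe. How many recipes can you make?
Convert 8 tens, 8 ones (place-value notation) → 8×10 + 8 = 88 (decimal)
Convert eight (English words) → 8 (decimal)
Compute 88 ÷ 8 = 11
11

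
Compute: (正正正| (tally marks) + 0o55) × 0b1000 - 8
Convert 正正正| (tally marks) → 5 + 5 + 5 + 1 = 16 (decimal)
Convert 0o55 (octal) → 5×8 + 5 = 45 (decimal)
Convert 0b1000 (binary) → 8 (decimal)
Expression in decimal: (16 + 45) × 8 - 8
Parentheses first: 16 + 45 = 61
Multiply: 61 × 8 = 488
Subtract: 488 - 8 = 480
480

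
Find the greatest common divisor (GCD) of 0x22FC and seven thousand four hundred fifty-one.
Convert 0x22FC (hexadecimal) → 2×4096 + 2×256 + 15×16 + 12 = 8956 (decimal)
Convert seven thousand four hundred fifty-one (English words) → 7×1000 + 4×100 + 51 = 7451 (decimal)
Compute gcd(8956, 7451) = 1
1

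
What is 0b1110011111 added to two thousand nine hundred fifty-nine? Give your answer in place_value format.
Convert 0b1110011111 (binary) → 512 + 256 + 128 + 16 + 8 + 4 + 2 + 1 = 927 (decimal)
Convert two thousand nine hundred fifty-nine (English words) → 2×1000 + 9×100 + 59 = 2959 (decimal)
Compute 927 + 2959 = 3886
Convert 3886 (decimal) → 3886 = 3×1000 + 8×100 + 8×10 + 6 → 3 thousands, 8 hundreds, 8 tens, 6 ones (place-value notation)
3 thousands, 8 hundreds, 8 tens, 6 ones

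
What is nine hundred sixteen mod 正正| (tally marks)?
Convert nine hundred sixteen (English words) → 9×100 + 16 = 916 (decimal)
Convert 正正| (tally marks) → 5 + 5 + 1 = 11 (decimal)
Compute 916 mod 11 = 3
3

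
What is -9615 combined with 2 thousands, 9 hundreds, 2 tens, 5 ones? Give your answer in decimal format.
Convert 2 thousands, 9 hundreds, 2 tens, 5 ones (place-value notation) → 2×1000 + 9×100 + 2×10 + 5 = 2925 (decimal)
Compute -9615 + 2925 = -6690
-6690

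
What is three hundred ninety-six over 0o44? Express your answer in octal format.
Convert three hundred ninety-six (English words) → 3×100 + 96 = 396 (decimal)
Convert 0o44 (octal) → 4×8 + 4 = 36 (decimal)
Compute 396 ÷ 36 = 11
Convert 11 (decimal) → 11 = 1×8 + 3 → 0o13 (octal)
0o13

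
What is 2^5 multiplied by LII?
Convert 2^5 (power) → 32 (decimal)
Convert LII (Roman numeral) → 50 + 1 + 1 = 52 (decimal)
Compute 32 × 52 = 1664
1664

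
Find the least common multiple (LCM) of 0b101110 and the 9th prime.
Convert 0b101110 (binary) → 32 + 8 + 4 + 2 = 46 (decimal)
Convert the 9th prime (prime index) → 23 (decimal)
Compute lcm(46, 23) = 46
46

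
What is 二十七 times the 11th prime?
Convert 二十七 (Chinese numeral) → 2×10 + 7 = 27 (decimal)
Convert the 11th prime (prime index) → 31 (decimal)
Compute 27 × 31 = 837
837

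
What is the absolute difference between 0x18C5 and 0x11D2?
Convert 0x18C5 (hexadecimal) → 1×4096 + 8×256 + 12×16 + 5 = 6341 (decimal)
Convert 0x11D2 (hexadecimal) → 1×4096 + 1×256 + 13×16 + 2 = 4562 (decimal)
Compute |6341 - 4562| = 1779
1779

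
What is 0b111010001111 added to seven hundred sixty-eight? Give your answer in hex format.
Convert 0b111010001111 (binary) → 2048 + 1024 + 512 + 128 + 8 + 4 + 2 + 1 = 3727 (decimal)
Convert seven hundred sixty-eight (English words) → 7×100 + 68 = 768 (decimal)
Compute 3727 + 768 = 4495
Convert 4495 (decimal) → 4495 = 1×4096 + 1×256 + 8×16 + 15 → 0x118F (hexadecimal)
0x118F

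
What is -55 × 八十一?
Convert 八十一 (Chinese numeral) → 8×10 + 1 = 81 (decimal)
Compute -55 × 81 = -4455
-4455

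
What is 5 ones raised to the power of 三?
Convert 5 ones (place-value notation) → 5 (decimal)
Convert 三 (Chinese numeral) → 3 (decimal)
Compute 5 ^ 3 = 125
125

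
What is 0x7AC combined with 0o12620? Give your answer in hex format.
Convert 0x7AC (hexadecimal) → 7×256 + 10×16 + 12 = 1964 (decimal)
Convert 0o12620 (octal) → 1×4096 + 2×512 + 6×64 + 2×8 = 5520 (decimal)
Compute 1964 + 5520 = 7484
Convert 7484 (decimal) → 7484 = 1×4096 + 13×256 + 3×16 + 12 → 0x1D3C (hexadecimal)
0x1D3C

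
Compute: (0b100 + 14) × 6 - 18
Convert 0b100 (binary) → 4 (decimal)
Expression in decimal: (4 + 14) × 6 - 18
Parentheses first: 4 + 14 = 18
Multiply: 18 × 6 = 108
Subtract: 108 - 18 = 90
90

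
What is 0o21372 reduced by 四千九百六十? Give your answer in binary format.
Convert 0o21372 (octal) → 2×4096 + 1×512 + 3×64 + 7×8 + 2 = 8954 (decimal)
Convert 四千九百六十 (Chinese numeral) → 4×1000 + 9×100 + 6×10 = 4960 (decimal)
Compute 8954 - 4960 = 3994
Convert 3994 (decimal) → 3994 = 2048 + 1024 + 512 + 256 + 128 + 16 + 8 + 2 → 0b111110011010 (binary)
0b111110011010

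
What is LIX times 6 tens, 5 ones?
Convert LIX (Roman numeral) → 50 + 9 = 59 (decimal)
Convert 6 tens, 5 ones (place-value notation) → 6×10 + 5 = 65 (decimal)
Compute 59 × 65 = 3835
3835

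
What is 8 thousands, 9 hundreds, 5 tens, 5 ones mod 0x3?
Convert 8 thousands, 9 hundreds, 5 tens, 5 ones (place-value notation) → 8×1000 + 9×100 + 5×10 + 5 = 8955 (decimal)
Convert 0x3 (hexadecimal) → 3 (decimal)
Compute 8955 mod 3 = 0
0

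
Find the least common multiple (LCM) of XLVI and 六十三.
Convert XLVI (Roman numeral) → 40 + 5 + 1 = 46 (decimal)
Convert 六十三 (Chinese numeral) → 6×10 + 3 = 63 (decimal)
Compute lcm(46, 63) = 2898
2898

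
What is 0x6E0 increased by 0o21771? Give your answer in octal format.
Convert 0x6E0 (hexadecimal) → 6×256 + 14×16 = 1760 (decimal)
Convert 0o21771 (octal) → 2×4096 + 1×512 + 7×64 + 7×8 + 1 = 9209 (decimal)
Compute 1760 + 9209 = 10969
Convert 10969 (decimal) → 10969 = 2×4096 + 5×512 + 3×64 + 3×8 + 1 → 0o25331 (octal)
0o25331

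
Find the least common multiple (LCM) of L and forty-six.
Convert L (Roman numeral) → 50 (decimal)
Convert forty-six (English words) → 46 (decimal)
Compute lcm(50, 46) = 1150
1150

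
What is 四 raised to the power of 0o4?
Convert 四 (Chinese numeral) → 4 (decimal)
Convert 0o4 (octal) → 4 (decimal)
Compute 4 ^ 4 = 256
256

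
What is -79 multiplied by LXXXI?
Convert LXXXI (Roman numeral) → 50 + 10 + 10 + 10 + 1 = 81 (decimal)
Compute -79 × 81 = -6399
-6399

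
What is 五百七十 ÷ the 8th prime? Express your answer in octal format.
Convert 五百七十 (Chinese numeral) → 5×100 + 7×10 = 570 (decimal)
Convert the 8th prime (prime index) → 19 (decimal)
Compute 570 ÷ 19 = 30
Convert 30 (decimal) → 30 = 3×8 + 6 → 0o36 (octal)
0o36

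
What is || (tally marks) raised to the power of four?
Convert || (tally marks) → 2 (decimal)
Convert four (English words) → 4 (decimal)
Compute 2 ^ 4 = 16
16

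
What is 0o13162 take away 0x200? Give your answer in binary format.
Convert 0o13162 (octal) → 1×4096 + 3×512 + 1×64 + 6×8 + 2 = 5746 (decimal)
Convert 0x200 (hexadecimal) → 2×256 = 512 (decimal)
Compute 5746 - 512 = 5234
Convert 5234 (decimal) → 5234 = 4096 + 1024 + 64 + 32 + 16 + 2 → 0b1010001110010 (binary)
0b1010001110010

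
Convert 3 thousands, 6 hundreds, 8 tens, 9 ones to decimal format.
Convert 3 thousands, 6 hundreds, 8 tens, 9 ones (place-value notation) → 3×1000 + 6×100 + 8×10 + 9 = 3689 (decimal)
3689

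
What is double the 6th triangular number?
The 6th triangular number = 6×7/2 = 21
Compute 21 × 2 = 42
42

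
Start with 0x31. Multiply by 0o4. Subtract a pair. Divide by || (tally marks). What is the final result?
Convert 0x31 (hexadecimal) → 3×16 + 1 = 49 (decimal)
Start: 49
Convert 0o4 (octal) → 4 (decimal)
49 × 4 = 196
Convert a pair (colloquial) → 2 (decimal)
196 - 2 = 194
Convert || (tally marks) → 2 (decimal)
194 ÷ 2 = 97
97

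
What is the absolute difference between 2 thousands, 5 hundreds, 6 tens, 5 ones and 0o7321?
Convert 2 thousands, 5 hundreds, 6 tens, 5 ones (place-value notation) → 2×1000 + 5×100 + 6×10 + 5 = 2565 (decimal)
Convert 0o7321 (octal) → 7×512 + 3×64 + 2×8 + 1 = 3793 (decimal)
Compute |2565 - 3793| = 1228
1228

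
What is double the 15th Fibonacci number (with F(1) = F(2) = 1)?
The 15th Fibonacci number (with F(1) = F(2) = 1): 1, 1, 2, 3, 5, 8, 13, 21, 34, 55, 89, 144, 233, 377, 610 → 610
Compute 610 × 2 = 1220
1220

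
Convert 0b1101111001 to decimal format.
Convert 0b1101111001 (binary) → 512 + 256 + 64 + 32 + 16 + 8 + 1 = 889 (decimal)
889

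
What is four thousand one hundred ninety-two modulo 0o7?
Convert four thousand one hundred ninety-two (English words) → 4×1000 + 1×100 + 92 = 4192 (decimal)
Convert 0o7 (octal) → 7 (decimal)
Compute 4192 mod 7 = 6
6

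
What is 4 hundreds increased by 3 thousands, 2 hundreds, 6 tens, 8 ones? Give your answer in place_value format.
Convert 4 hundreds (place-value notation) → 4×100 = 400 (decimal)
Convert 3 thousands, 2 hundreds, 6 tens, 8 ones (place-value notation) → 3×1000 + 2×100 + 6×10 + 8 = 3268 (decimal)
Compute 400 + 3268 = 3668
Convert 3668 (decimal) → 3668 = 3×1000 + 6×100 + 6×10 + 8 → 3 thousands, 6 hundreds, 6 tens, 8 ones (place-value notation)
3 thousands, 6 hundreds, 6 tens, 8 ones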